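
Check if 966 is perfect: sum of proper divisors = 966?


Proper divisors of 966: 1, 2, 3, 6, 7, 14, 21, 23, 42, 46, 69, 138, 161, 322, 483
Sum = 1 + 2 + 3 + 6 + 7 + 14 + 21 + 23 + 42 + 46 + 69 + 138 + 161 + 322 + 483 = 1338

No, 966 is not perfect (1338 ≠ 966)


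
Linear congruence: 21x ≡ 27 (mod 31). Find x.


GCD(21, 31) = 1, unique solution
a^(-1) mod 31 = 3
x = 3 * 27 mod 31 = 19

x ≡ 19 (mod 31)


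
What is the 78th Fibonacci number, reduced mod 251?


F(k) mod 251 for k=1..78:
1, 1, 2, 3, 5, 8, 13, 21, 34, 55, 89, 144, 233, 126, 108, 234, 91, 74, 165, 239, 153, 141, 43, 184, 227, 160, 136, 45, 181, 226, 156, 131, 36, 167, 203, 119, 71, 190, 10, 200, 210, 159, 118, 26, 144, 170, 63, 233, 45, 27, 72, 99, 171, 19, 190, 209, 148, 106, 3, 109, 112, 221, 82, 52, 134, 186, 69, 4, 73, 77, 150, 227, 126, 102, 228, 79, 56, 135
F(78) mod 251 = 135


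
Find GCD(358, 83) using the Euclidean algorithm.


358 = 4 * 83 + 26
83 = 3 * 26 + 5
26 = 5 * 5 + 1
5 = 5 * 1 + 0
GCD = 1


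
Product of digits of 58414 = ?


5 × 8 × 4 × 1 × 4 = 640


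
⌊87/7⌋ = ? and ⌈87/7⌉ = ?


87/7 = 12.4286
floor = 12
ceil = 13

floor = 12, ceil = 13


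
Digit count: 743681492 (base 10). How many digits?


743681492 has 9 digits in base 10
floor(log10(743681492)) + 1 = floor(8.8714) + 1 = 9

9 digits (base 10)


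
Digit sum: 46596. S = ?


4 + 6 + 5 + 9 + 6 = 30


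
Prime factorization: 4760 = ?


4760 / 2 = 2380
2380 / 2 = 1190
1190 / 2 = 595
595 / 5 = 119
119 / 7 = 17
17 / 17 = 1
4760 = 2^3 × 5 × 7 × 17


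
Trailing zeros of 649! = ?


floor(649/5) = 129
floor(649/25) = 25
floor(649/125) = 5
floor(649/625) = 1
Total = 160

160 trailing zeros


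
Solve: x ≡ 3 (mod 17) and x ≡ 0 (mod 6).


M = 17*6 = 102
M1 = M/17 = 6, M2 = M/6 = 17
M1^(-1) mod 17 = 3, M2^(-1) mod 6 = 5
x = 3*6*3 + 0*17*5 = 54
54 mod 102 = 54
Check: 54 mod 17 = 3 ✓, 54 mod 6 = 0 ✓

x ≡ 54 (mod 102)


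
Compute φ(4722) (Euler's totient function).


4722 = 2 × 3 × 787
Prime factors: 2, 3, 787
φ(4722) = 4722 × (1-1/2) × (1-1/3) × (1-1/787)
= 4722 × 1/2 × 2/3 × 786/787 = 1572

φ(4722) = 1572


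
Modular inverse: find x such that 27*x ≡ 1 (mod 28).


Use the extended Euclidean algorithm on (28, 27); each row r = 28*s + 27*t:
r=28, s=1, t=0
r=27, s=0, t=1
q=1: r=1, s=1, t=-1   [28*(1) + 27*(-1) = 1]
q=27: r=0, s=-27, t=28   [28*(-27) + 27*(28) = 0]
GCD = 1 with t = -1, so 27*(-1) ≡ 1 (mod 28)
Inverse = -1 mod 28 = 27
Check: 27 * 27 = 729 ≡ 1 (mod 28)

27^(-1) ≡ 27 (mod 28)


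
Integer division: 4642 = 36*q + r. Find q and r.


4642 = 36 * 128 + 34
Check: 4608 + 34 = 4642

q = 128, r = 34


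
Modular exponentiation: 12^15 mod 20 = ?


12^1 mod 20 = 12
12^2 mod 20 = 4
12^3 mod 20 = 8
12^4 mod 20 = 16
12^5 mod 20 = 12
12^6 mod 20 = 4
12^7 mod 20 = 8
12^8 mod 20 = 16
12^9 mod 20 = 12
12^10 mod 20 = 4
12^11 mod 20 = 8
12^12 mod 20 = 16
12^13 mod 20 = 12
12^14 mod 20 = 4
12^15 mod 20 = 8


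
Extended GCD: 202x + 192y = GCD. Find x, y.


Tabular extended Euclidean (each row: r = 202*s + 192*t):
r=202, s=1, t=0
r=192, s=0, t=1
q=1: r=10, s=1, t=-1   [202*(1) + 192*(-1) = 10]
q=19: r=2, s=-19, t=20   [202*(-19) + 192*(20) = 2]
q=5: r=0, s=96, t=-101   [202*(96) + 192*(-101) = 0]
GCD = 2; from the row with r=2: x=-19, y=20
Check: 202*(-19) + 192*(20) = -3838 + 3840 = 2

GCD = 2, x = -19, y = 20


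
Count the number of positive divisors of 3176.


3176 = 2^3 × 397^1
d(3176) = (3+1) × (1+1) = 8

8 divisors


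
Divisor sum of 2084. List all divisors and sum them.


Divisors of 2084: 1, 2, 4, 521, 1042, 2084
Sum = 1 + 2 + 4 + 521 + 1042 + 2084 = 3654

σ(2084) = 3654


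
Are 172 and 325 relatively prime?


Euclidean algorithm:
325 = 1 * 172 + 153
172 = 1 * 153 + 19
153 = 8 * 19 + 1
19 = 19 * 1 + 0
GCD(172, 325) = 1

Yes, coprime (GCD = 1)


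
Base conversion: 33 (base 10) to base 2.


33 (base 10) = 33 (decimal)
33 (decimal) = 100001 (base 2)


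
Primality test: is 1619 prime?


Check divisors up to sqrt(1619) = 40.2368
No divisors found.
1619 is prime.

Yes, 1619 is prime


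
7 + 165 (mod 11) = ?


7 + 165 = 172
172 mod 11 = 7


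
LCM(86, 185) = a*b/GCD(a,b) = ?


GCD(86, 185) = 1
LCM = 86*185/1 = 15910/1 = 15910

LCM = 15910


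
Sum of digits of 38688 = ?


3 + 8 + 6 + 8 + 8 = 33


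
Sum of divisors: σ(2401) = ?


Divisors of 2401: 1, 7, 49, 343, 2401
Sum = 1 + 7 + 49 + 343 + 2401 = 2801

σ(2401) = 2801


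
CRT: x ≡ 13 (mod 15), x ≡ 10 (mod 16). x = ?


M = 15*16 = 240
M1 = M/15 = 16, M2 = M/16 = 15
M1^(-1) mod 15 = 1, M2^(-1) mod 16 = 15
x = 13*16*1 + 10*15*15 = 2458
2458 mod 240 = 58
Check: 58 mod 15 = 13 ✓, 58 mod 16 = 10 ✓

x ≡ 58 (mod 240)


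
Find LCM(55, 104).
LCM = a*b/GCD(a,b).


GCD(55, 104) = 1
LCM = 55*104/1 = 5720/1 = 5720

LCM = 5720


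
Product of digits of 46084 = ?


4 × 6 × 0 × 8 × 4 = 0


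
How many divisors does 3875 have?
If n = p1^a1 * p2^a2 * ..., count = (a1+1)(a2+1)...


3875 = 5^3 × 31^1
d(3875) = (3+1) × (1+1) = 8

8 divisors


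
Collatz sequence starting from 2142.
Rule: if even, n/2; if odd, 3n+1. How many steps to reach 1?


2142 → 1071 → 3214 → 1607 → 4822 → 2411 → 7234 → 3617 → 10852 → 5426 → 2713 → 8140 → 4070 → 2035 → 6106 → 3053 → 9160 → 4580 → 2290 → 1145 → 3436 → 1718 → 859 → 2578 → 1289 → 3868 → 1934 → 967 → 2902 → 1451 → 4354 → 2177 → 6532 → 3266 → 1633 → 4900 → 2450 → 1225 → 3676 → 1838 → 919 → 2758 → 1379 → 4138 → 2069 → 6208 → 3104 → 1552 → 776 → 388 → 194 → 97 → 292 → 146 → 73 → 220 → 110 → 55 → 166 → 83 → 250 → 125 → 376 → 188 → 94 → 47 → 142 → 71 → 214 → 107 → 322 → 161 → 484 → 242 → 121 → 364 → 182 → 91 → 274 → 137 → 412 → 206 → 103 → 310 → 155 → 466 → 233 → 700 → 350 → 175 → 526 → 263 → 790 → 395 → 1186 → 593 → 1780 → 890 → 445 → 1336 → 668 → 334 → 167 → 502 → 251 → 754 → 377 → 1132 → 566 → 283 → 850 → 425 → 1276 → 638 → 319 → 958 → 479 → 1438 → 719 → 2158 → 1079 → 3238 → 1619 → 4858 → 2429 → 7288 → 3644 → 1822 → 911 → 2734 → 1367 → 4102 → 2051 → 6154 → 3077 → 9232 → 4616 → 2308 → 1154 → 577 → 1732 → 866 → 433 → 1300 → 650 → 325 → 976 → 488 → 244 → 122 → 61 → 184 → 92 → 46 → 23 → 70 → 35 → 106 → 53 → 160 → 80 → 40 → 20 → 10 → 5 → 16 → 8 → 4 → 2 → 1
Total steps = 169

169 steps


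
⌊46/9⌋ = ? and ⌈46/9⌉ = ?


46/9 = 5.1111
floor = 5
ceil = 6

floor = 5, ceil = 6


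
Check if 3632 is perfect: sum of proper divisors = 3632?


Proper divisors of 3632: 1, 2, 4, 8, 16, 227, 454, 908, 1816
Sum = 1 + 2 + 4 + 8 + 16 + 227 + 454 + 908 + 1816 = 3436

No, 3632 is not perfect (3436 ≠ 3632)


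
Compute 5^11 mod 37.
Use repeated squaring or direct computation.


5^1 mod 37 = 5
5^2 mod 37 = 25
5^3 mod 37 = 14
5^4 mod 37 = 33
5^5 mod 37 = 17
5^6 mod 37 = 11
5^7 mod 37 = 18
5^8 mod 37 = 16
5^9 mod 37 = 6
5^10 mod 37 = 30
5^11 mod 37 = 2


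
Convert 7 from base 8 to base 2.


7 (base 8) = 7 (decimal)
7 (decimal) = 111 (base 2)


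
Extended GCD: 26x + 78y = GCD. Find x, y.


Tabular extended Euclidean (each row: r = 26*s + 78*t):
r=26, s=1, t=0
r=78, s=0, t=1
q=0: r=26, s=1, t=0   [26*(1) + 78*(0) = 26]
q=3: r=0, s=-3, t=1   [26*(-3) + 78*(1) = 0]
GCD = 26; from the row with r=26: x=1, y=0
Check: 26*(1) + 78*(0) = 26 + 0 = 26

GCD = 26, x = 1, y = 0


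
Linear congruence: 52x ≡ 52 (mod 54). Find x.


GCD(52, 54) = 2 divides 52
Divide: 26x ≡ 26 (mod 27)
x ≡ 1 (mod 27)


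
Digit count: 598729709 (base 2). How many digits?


598729709 in base 2 = 100011101011111110001111101101
Number of digits = 30

30 digits (base 2)


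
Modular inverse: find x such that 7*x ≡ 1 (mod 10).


Use the extended Euclidean algorithm on (10, 7); each row r = 10*s + 7*t:
r=10, s=1, t=0
r=7, s=0, t=1
q=1: r=3, s=1, t=-1   [10*(1) + 7*(-1) = 3]
q=2: r=1, s=-2, t=3   [10*(-2) + 7*(3) = 1]
q=3: r=0, s=7, t=-10   [10*(7) + 7*(-10) = 0]
GCD = 1 with t = 3, so 7*(3) ≡ 1 (mod 10)
Inverse = 3 mod 10 = 3
Check: 7 * 3 = 21 ≡ 1 (mod 10)

7^(-1) ≡ 3 (mod 10)


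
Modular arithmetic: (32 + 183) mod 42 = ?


32 + 183 = 215
215 mod 42 = 5


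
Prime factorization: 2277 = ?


2277 / 3 = 759
759 / 3 = 253
253 / 11 = 23
23 / 23 = 1
2277 = 3^2 × 11 × 23


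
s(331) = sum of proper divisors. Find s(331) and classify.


Proper divisors: 1
Sum = 1 = 1
1 < 331 → deficient

s(331) = 1 (deficient)


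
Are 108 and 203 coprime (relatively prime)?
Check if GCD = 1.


Euclidean algorithm:
203 = 1 * 108 + 95
108 = 1 * 95 + 13
95 = 7 * 13 + 4
13 = 3 * 4 + 1
4 = 4 * 1 + 0
GCD(108, 203) = 1

Yes, coprime (GCD = 1)


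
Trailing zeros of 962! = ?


floor(962/5) = 192
floor(962/25) = 38
floor(962/125) = 7
floor(962/625) = 1
Total = 238

238 trailing zeros


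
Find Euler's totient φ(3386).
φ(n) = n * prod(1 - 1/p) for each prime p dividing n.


3386 = 2 × 1693
Prime factors: 2, 1693
φ(3386) = 3386 × (1-1/2) × (1-1/1693)
= 3386 × 1/2 × 1692/1693 = 1692

φ(3386) = 1692


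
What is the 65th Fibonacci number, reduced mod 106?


F(k) mod 106 for k=1..65:
1, 1, 2, 3, 5, 8, 13, 21, 34, 55, 89, 38, 21, 59, 80, 33, 7, 40, 47, 87, 28, 9, 37, 46, 83, 23, 0, 23, 23, 46, 69, 9, 78, 87, 59, 40, 99, 33, 26, 59, 85, 38, 17, 55, 72, 21, 93, 8, 101, 3, 104, 1, 105, 0, 105, 105, 104, 103, 101, 98, 93, 85, 72, 51, 17
F(65) mod 106 = 17


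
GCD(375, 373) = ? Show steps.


375 = 1 * 373 + 2
373 = 186 * 2 + 1
2 = 2 * 1 + 0
GCD = 1


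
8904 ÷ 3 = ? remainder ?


8904 = 3 * 2968 + 0
Check: 8904 + 0 = 8904

q = 2968, r = 0


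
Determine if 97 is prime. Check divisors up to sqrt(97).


Check divisors up to sqrt(97) = 9.8489
No divisors found.
97 is prime.

Yes, 97 is prime


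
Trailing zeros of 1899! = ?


floor(1899/5) = 379
floor(1899/25) = 75
floor(1899/125) = 15
floor(1899/625) = 3
Total = 472

472 trailing zeros


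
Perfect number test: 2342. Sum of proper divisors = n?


Proper divisors of 2342: 1, 2, 1171
Sum = 1 + 2 + 1171 = 1174

No, 2342 is not perfect (1174 ≠ 2342)


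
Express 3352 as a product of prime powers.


3352 / 2 = 1676
1676 / 2 = 838
838 / 2 = 419
419 / 419 = 1
3352 = 2^3 × 419


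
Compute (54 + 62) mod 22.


54 + 62 = 116
116 mod 22 = 6


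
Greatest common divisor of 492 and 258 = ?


492 = 1 * 258 + 234
258 = 1 * 234 + 24
234 = 9 * 24 + 18
24 = 1 * 18 + 6
18 = 3 * 6 + 0
GCD = 6


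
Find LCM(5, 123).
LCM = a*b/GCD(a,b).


GCD(5, 123) = 1
LCM = 5*123/1 = 615/1 = 615

LCM = 615


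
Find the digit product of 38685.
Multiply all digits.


3 × 8 × 6 × 8 × 5 = 5760


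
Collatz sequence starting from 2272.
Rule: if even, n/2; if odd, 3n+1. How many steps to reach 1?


2272 → 1136 → 568 → 284 → 142 → 71 → 214 → 107 → 322 → 161 → 484 → 242 → 121 → 364 → 182 → 91 → 274 → 137 → 412 → 206 → 103 → 310 → 155 → 466 → 233 → 700 → 350 → 175 → 526 → 263 → 790 → 395 → 1186 → 593 → 1780 → 890 → 445 → 1336 → 668 → 334 → 167 → 502 → 251 → 754 → 377 → 1132 → 566 → 283 → 850 → 425 → 1276 → 638 → 319 → 958 → 479 → 1438 → 719 → 2158 → 1079 → 3238 → 1619 → 4858 → 2429 → 7288 → 3644 → 1822 → 911 → 2734 → 1367 → 4102 → 2051 → 6154 → 3077 → 9232 → 4616 → 2308 → 1154 → 577 → 1732 → 866 → 433 → 1300 → 650 → 325 → 976 → 488 → 244 → 122 → 61 → 184 → 92 → 46 → 23 → 70 → 35 → 106 → 53 → 160 → 80 → 40 → 20 → 10 → 5 → 16 → 8 → 4 → 2 → 1
Total steps = 107

107 steps


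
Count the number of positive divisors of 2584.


2584 = 2^3 × 17^1 × 19^1
d(2584) = (3+1) × (1+1) × (1+1) = 16

16 divisors


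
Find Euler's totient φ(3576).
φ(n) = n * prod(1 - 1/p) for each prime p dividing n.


3576 = 2^3 × 3 × 149
Prime factors: 2, 3, 149
φ(3576) = 3576 × (1-1/2) × (1-1/3) × (1-1/149)
= 3576 × 1/2 × 2/3 × 148/149 = 1184

φ(3576) = 1184


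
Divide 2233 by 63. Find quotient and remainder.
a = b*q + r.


2233 = 63 * 35 + 28
Check: 2205 + 28 = 2233

q = 35, r = 28


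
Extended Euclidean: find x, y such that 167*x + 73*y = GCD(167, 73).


Tabular extended Euclidean (each row: r = 167*s + 73*t):
r=167, s=1, t=0
r=73, s=0, t=1
q=2: r=21, s=1, t=-2   [167*(1) + 73*(-2) = 21]
q=3: r=10, s=-3, t=7   [167*(-3) + 73*(7) = 10]
q=2: r=1, s=7, t=-16   [167*(7) + 73*(-16) = 1]
q=10: r=0, s=-73, t=167   [167*(-73) + 73*(167) = 0]
GCD = 1; from the row with r=1: x=7, y=-16
Check: 167*(7) + 73*(-16) = 1169 - 1168 = 1

GCD = 1, x = 7, y = -16


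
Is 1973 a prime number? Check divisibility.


Check divisors up to sqrt(1973) = 44.4185
No divisors found.
1973 is prime.

Yes, 1973 is prime


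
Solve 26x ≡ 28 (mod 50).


GCD(26, 50) = 2 divides 28
Divide: 13x ≡ 14 (mod 25)
x ≡ 3 (mod 25)


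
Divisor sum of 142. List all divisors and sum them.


Divisors of 142: 1, 2, 71, 142
Sum = 1 + 2 + 71 + 142 = 216

σ(142) = 216


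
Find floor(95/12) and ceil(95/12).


95/12 = 7.9167
floor = 7
ceil = 8

floor = 7, ceil = 8


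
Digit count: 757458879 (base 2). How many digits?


757458879 in base 2 = 101101001001011110011110111111
Number of digits = 30

30 digits (base 2)


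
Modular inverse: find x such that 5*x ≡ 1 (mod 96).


Use the extended Euclidean algorithm on (96, 5); each row r = 96*s + 5*t:
r=96, s=1, t=0
r=5, s=0, t=1
q=19: r=1, s=1, t=-19   [96*(1) + 5*(-19) = 1]
q=5: r=0, s=-5, t=96   [96*(-5) + 5*(96) = 0]
GCD = 1 with t = -19, so 5*(-19) ≡ 1 (mod 96)
Inverse = -19 mod 96 = 77
Check: 5 * 77 = 385 ≡ 1 (mod 96)

5^(-1) ≡ 77 (mod 96)


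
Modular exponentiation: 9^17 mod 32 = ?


9^1 mod 32 = 9
9^2 mod 32 = 17
9^3 mod 32 = 25
9^4 mod 32 = 1
9^5 mod 32 = 9
9^6 mod 32 = 17
9^7 mod 32 = 25
9^8 mod 32 = 1
9^9 mod 32 = 9
9^10 mod 32 = 17
9^11 mod 32 = 25
9^12 mod 32 = 1
9^13 mod 32 = 9
9^14 mod 32 = 17
9^15 mod 32 = 25
9^16 mod 32 = 1
9^17 mod 32 = 9


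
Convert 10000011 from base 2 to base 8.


10000011 (base 2) = 131 (decimal)
131 (decimal) = 203 (base 8)


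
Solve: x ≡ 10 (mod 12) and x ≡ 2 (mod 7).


M = 12*7 = 84
M1 = M/12 = 7, M2 = M/7 = 12
M1^(-1) mod 12 = 7, M2^(-1) mod 7 = 3
x = 10*7*7 + 2*12*3 = 562
562 mod 84 = 58
Check: 58 mod 12 = 10 ✓, 58 mod 7 = 2 ✓

x ≡ 58 (mod 84)


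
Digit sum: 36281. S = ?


3 + 6 + 2 + 8 + 1 = 20


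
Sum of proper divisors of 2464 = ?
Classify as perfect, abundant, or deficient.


Proper divisors: 1, 2, 4, 7, 8, 11, 14, 16, 22, 28, 32, 44, 56, 77, 88, 112, 154, 176, 224, 308, 352, 616, 1232
Sum = 1 + 2 + 4 + 7 + 8 + 11 + 14 + 16 + 22 + 28 + 32 + 44 + 56 + 77 + 88 + 112 + 154 + 176 + 224 + 308 + 352 + 616 + 1232 = 3584
3584 > 2464 → abundant

s(2464) = 3584 (abundant)


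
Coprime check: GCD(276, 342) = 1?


Euclidean algorithm:
342 = 1 * 276 + 66
276 = 4 * 66 + 12
66 = 5 * 12 + 6
12 = 2 * 6 + 0
GCD(276, 342) = 6

No, not coprime (GCD = 6)


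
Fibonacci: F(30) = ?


Sequence: 1, 1, 2, 3, 5, 8, 13, 21, 34, 55, 89, 144, 233, 377, 610, 987, 1597, 2584, 4181, 6765, 10946, 17711, 28657, 46368, 75025, 121393, 196418, 317811, 514229, 832040
F(30) = 832040


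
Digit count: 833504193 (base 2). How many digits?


833504193 in base 2 = 110001101011100100001111000001
Number of digits = 30

30 digits (base 2)


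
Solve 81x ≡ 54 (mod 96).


GCD(81, 96) = 3 divides 54
Divide: 27x ≡ 18 (mod 32)
x ≡ 22 (mod 32)


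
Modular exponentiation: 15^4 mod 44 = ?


15^1 mod 44 = 15
15^2 mod 44 = 5
15^3 mod 44 = 31
15^4 mod 44 = 25


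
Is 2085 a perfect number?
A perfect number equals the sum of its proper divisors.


Proper divisors of 2085: 1, 3, 5, 15, 139, 417, 695
Sum = 1 + 3 + 5 + 15 + 139 + 417 + 695 = 1275

No, 2085 is not perfect (1275 ≠ 2085)


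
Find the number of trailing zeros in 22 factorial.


floor(22/5) = 4
Total = 4

4 trailing zeros


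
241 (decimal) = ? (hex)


241 (base 10) = 241 (decimal)
241 (decimal) = F1 (base 16)


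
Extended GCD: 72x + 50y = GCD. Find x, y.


Tabular extended Euclidean (each row: r = 72*s + 50*t):
r=72, s=1, t=0
r=50, s=0, t=1
q=1: r=22, s=1, t=-1   [72*(1) + 50*(-1) = 22]
q=2: r=6, s=-2, t=3   [72*(-2) + 50*(3) = 6]
q=3: r=4, s=7, t=-10   [72*(7) + 50*(-10) = 4]
q=1: r=2, s=-9, t=13   [72*(-9) + 50*(13) = 2]
q=2: r=0, s=25, t=-36   [72*(25) + 50*(-36) = 0]
GCD = 2; from the row with r=2: x=-9, y=13
Check: 72*(-9) + 50*(13) = -648 + 650 = 2

GCD = 2, x = -9, y = 13


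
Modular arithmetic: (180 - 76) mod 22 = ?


180 - 76 = 104
104 mod 22 = 16


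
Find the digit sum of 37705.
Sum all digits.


3 + 7 + 7 + 0 + 5 = 22


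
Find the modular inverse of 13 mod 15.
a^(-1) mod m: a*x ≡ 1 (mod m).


Use the extended Euclidean algorithm on (15, 13); each row r = 15*s + 13*t:
r=15, s=1, t=0
r=13, s=0, t=1
q=1: r=2, s=1, t=-1   [15*(1) + 13*(-1) = 2]
q=6: r=1, s=-6, t=7   [15*(-6) + 13*(7) = 1]
q=2: r=0, s=13, t=-15   [15*(13) + 13*(-15) = 0]
GCD = 1 with t = 7, so 13*(7) ≡ 1 (mod 15)
Inverse = 7 mod 15 = 7
Check: 13 * 7 = 91 ≡ 1 (mod 15)

13^(-1) ≡ 7 (mod 15)


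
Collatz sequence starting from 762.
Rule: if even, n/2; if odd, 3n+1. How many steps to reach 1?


762 → 381 → 1144 → 572 → 286 → 143 → 430 → 215 → 646 → 323 → 970 → 485 → 1456 → 728 → 364 → 182 → 91 → 274 → 137 → 412 → 206 → 103 → 310 → 155 → 466 → 233 → 700 → 350 → 175 → 526 → 263 → 790 → 395 → 1186 → 593 → 1780 → 890 → 445 → 1336 → 668 → 334 → 167 → 502 → 251 → 754 → 377 → 1132 → 566 → 283 → 850 → 425 → 1276 → 638 → 319 → 958 → 479 → 1438 → 719 → 2158 → 1079 → 3238 → 1619 → 4858 → 2429 → 7288 → 3644 → 1822 → 911 → 2734 → 1367 → 4102 → 2051 → 6154 → 3077 → 9232 → 4616 → 2308 → 1154 → 577 → 1732 → 866 → 433 → 1300 → 650 → 325 → 976 → 488 → 244 → 122 → 61 → 184 → 92 → 46 → 23 → 70 → 35 → 106 → 53 → 160 → 80 → 40 → 20 → 10 → 5 → 16 → 8 → 4 → 2 → 1
Total steps = 108

108 steps


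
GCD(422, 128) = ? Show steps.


422 = 3 * 128 + 38
128 = 3 * 38 + 14
38 = 2 * 14 + 10
14 = 1 * 10 + 4
10 = 2 * 4 + 2
4 = 2 * 2 + 0
GCD = 2


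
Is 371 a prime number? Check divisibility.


371 / 7 = 53 (exact division)
371 is NOT prime.

No, 371 is not prime


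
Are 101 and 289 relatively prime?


Euclidean algorithm:
289 = 2 * 101 + 87
101 = 1 * 87 + 14
87 = 6 * 14 + 3
14 = 4 * 3 + 2
3 = 1 * 2 + 1
2 = 2 * 1 + 0
GCD(101, 289) = 1

Yes, coprime (GCD = 1)


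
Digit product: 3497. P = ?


3 × 4 × 9 × 7 = 756


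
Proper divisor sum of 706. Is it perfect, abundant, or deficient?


Proper divisors: 1, 2, 353
Sum = 1 + 2 + 353 = 356
356 < 706 → deficient

s(706) = 356 (deficient)


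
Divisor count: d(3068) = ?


3068 = 2^2 × 13^1 × 59^1
d(3068) = (2+1) × (1+1) × (1+1) = 12

12 divisors


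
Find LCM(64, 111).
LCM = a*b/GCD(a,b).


GCD(64, 111) = 1
LCM = 64*111/1 = 7104/1 = 7104

LCM = 7104


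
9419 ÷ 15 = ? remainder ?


9419 = 15 * 627 + 14
Check: 9405 + 14 = 9419

q = 627, r = 14


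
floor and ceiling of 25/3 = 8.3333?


25/3 = 8.3333
floor = 8
ceil = 9

floor = 8, ceil = 9


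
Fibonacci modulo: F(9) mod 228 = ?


F(k) mod 228 for k=1..9:
1, 1, 2, 3, 5, 8, 13, 21, 34
F(9) mod 228 = 34


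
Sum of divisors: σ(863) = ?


Divisors of 863: 1, 863
Sum = 1 + 863 = 864

σ(863) = 864


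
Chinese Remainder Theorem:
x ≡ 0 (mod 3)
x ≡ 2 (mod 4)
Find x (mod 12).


M = 3*4 = 12
M1 = M/3 = 4, M2 = M/4 = 3
M1^(-1) mod 3 = 1, M2^(-1) mod 4 = 3
x = 0*4*1 + 2*3*3 = 18
18 mod 12 = 6
Check: 6 mod 3 = 0 ✓, 6 mod 4 = 2 ✓

x ≡ 6 (mod 12)


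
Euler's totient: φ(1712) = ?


1712 = 2^4 × 107
Prime factors: 2, 107
φ(1712) = 1712 × (1-1/2) × (1-1/107)
= 1712 × 1/2 × 106/107 = 848

φ(1712) = 848


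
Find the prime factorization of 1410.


1410 / 2 = 705
705 / 3 = 235
235 / 5 = 47
47 / 47 = 1
1410 = 2 × 3 × 5 × 47


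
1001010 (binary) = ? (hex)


1001010 (base 2) = 74 (decimal)
74 (decimal) = 4A (base 16)


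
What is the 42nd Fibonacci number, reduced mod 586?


F(k) mod 586 for k=1..42:
1, 1, 2, 3, 5, 8, 13, 21, 34, 55, 89, 144, 233, 377, 24, 401, 425, 240, 79, 319, 398, 131, 529, 74, 17, 91, 108, 199, 307, 506, 227, 147, 374, 521, 309, 244, 553, 211, 178, 389, 567, 370
F(42) mod 586 = 370


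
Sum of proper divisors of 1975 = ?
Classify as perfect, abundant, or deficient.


Proper divisors: 1, 5, 25, 79, 395
Sum = 1 + 5 + 25 + 79 + 395 = 505
505 < 1975 → deficient

s(1975) = 505 (deficient)


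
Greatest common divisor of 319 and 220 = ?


319 = 1 * 220 + 99
220 = 2 * 99 + 22
99 = 4 * 22 + 11
22 = 2 * 11 + 0
GCD = 11


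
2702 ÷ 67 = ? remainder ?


2702 = 67 * 40 + 22
Check: 2680 + 22 = 2702

q = 40, r = 22


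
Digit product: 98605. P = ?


9 × 8 × 6 × 0 × 5 = 0


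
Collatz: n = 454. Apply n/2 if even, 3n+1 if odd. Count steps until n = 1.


454 → 227 → 682 → 341 → 1024 → 512 → 256 → 128 → 64 → 32 → 16 → 8 → 4 → 2 → 1
Total steps = 14

14 steps


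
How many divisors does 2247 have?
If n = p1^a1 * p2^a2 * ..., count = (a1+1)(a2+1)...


2247 = 3^1 × 7^1 × 107^1
d(2247) = (1+1) × (1+1) × (1+1) = 8

8 divisors


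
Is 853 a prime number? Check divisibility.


Check divisors up to sqrt(853) = 29.2062
No divisors found.
853 is prime.

Yes, 853 is prime


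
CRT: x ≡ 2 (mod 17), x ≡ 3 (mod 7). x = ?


M = 17*7 = 119
M1 = M/17 = 7, M2 = M/7 = 17
M1^(-1) mod 17 = 5, M2^(-1) mod 7 = 5
x = 2*7*5 + 3*17*5 = 325
325 mod 119 = 87
Check: 87 mod 17 = 2 ✓, 87 mod 7 = 3 ✓

x ≡ 87 (mod 119)


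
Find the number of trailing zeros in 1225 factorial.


floor(1225/5) = 245
floor(1225/25) = 49
floor(1225/125) = 9
floor(1225/625) = 1
Total = 304

304 trailing zeros


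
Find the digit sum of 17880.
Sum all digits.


1 + 7 + 8 + 8 + 0 = 24


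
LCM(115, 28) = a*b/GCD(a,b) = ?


GCD(115, 28) = 1
LCM = 115*28/1 = 3220/1 = 3220

LCM = 3220


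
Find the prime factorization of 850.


850 / 2 = 425
425 / 5 = 85
85 / 5 = 17
17 / 17 = 1
850 = 2 × 5^2 × 17


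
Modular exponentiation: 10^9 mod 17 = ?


10^1 mod 17 = 10
10^2 mod 17 = 15
10^3 mod 17 = 14
10^4 mod 17 = 4
10^5 mod 17 = 6
10^6 mod 17 = 9
10^7 mod 17 = 5
10^8 mod 17 = 16
10^9 mod 17 = 7


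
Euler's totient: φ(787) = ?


787 = 787
Prime factors: 787
φ(787) = 787 × (1-1/787)
= 787 × 786/787 = 786

φ(787) = 786


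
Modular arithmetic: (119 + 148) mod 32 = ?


119 + 148 = 267
267 mod 32 = 11


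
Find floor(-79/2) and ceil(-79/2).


-79/2 = -39.5000
floor = -40
ceil = -39

floor = -40, ceil = -39


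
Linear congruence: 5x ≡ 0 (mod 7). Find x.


GCD(5, 7) = 1, unique solution
a^(-1) mod 7 = 3
x = 3 * 0 mod 7 = 0

x ≡ 0 (mod 7)


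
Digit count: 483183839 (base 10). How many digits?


483183839 has 9 digits in base 10
floor(log10(483183839)) + 1 = floor(8.6841) + 1 = 9

9 digits (base 10)


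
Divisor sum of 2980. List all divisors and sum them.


Divisors of 2980: 1, 2, 4, 5, 10, 20, 149, 298, 596, 745, 1490, 2980
Sum = 1 + 2 + 4 + 5 + 10 + 20 + 149 + 298 + 596 + 745 + 1490 + 2980 = 6300

σ(2980) = 6300


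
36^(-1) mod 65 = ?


Use the extended Euclidean algorithm on (65, 36); each row r = 65*s + 36*t:
r=65, s=1, t=0
r=36, s=0, t=1
q=1: r=29, s=1, t=-1   [65*(1) + 36*(-1) = 29]
q=1: r=7, s=-1, t=2   [65*(-1) + 36*(2) = 7]
q=4: r=1, s=5, t=-9   [65*(5) + 36*(-9) = 1]
q=7: r=0, s=-36, t=65   [65*(-36) + 36*(65) = 0]
GCD = 1 with t = -9, so 36*(-9) ≡ 1 (mod 65)
Inverse = -9 mod 65 = 56
Check: 36 * 56 = 2016 ≡ 1 (mod 65)

36^(-1) ≡ 56 (mod 65)


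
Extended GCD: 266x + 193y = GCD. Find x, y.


Tabular extended Euclidean (each row: r = 266*s + 193*t):
r=266, s=1, t=0
r=193, s=0, t=1
q=1: r=73, s=1, t=-1   [266*(1) + 193*(-1) = 73]
q=2: r=47, s=-2, t=3   [266*(-2) + 193*(3) = 47]
q=1: r=26, s=3, t=-4   [266*(3) + 193*(-4) = 26]
q=1: r=21, s=-5, t=7   [266*(-5) + 193*(7) = 21]
q=1: r=5, s=8, t=-11   [266*(8) + 193*(-11) = 5]
q=4: r=1, s=-37, t=51   [266*(-37) + 193*(51) = 1]
q=5: r=0, s=193, t=-266   [266*(193) + 193*(-266) = 0]
GCD = 1; from the row with r=1: x=-37, y=51
Check: 266*(-37) + 193*(51) = -9842 + 9843 = 1

GCD = 1, x = -37, y = 51


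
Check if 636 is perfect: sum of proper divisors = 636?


Proper divisors of 636: 1, 2, 3, 4, 6, 12, 53, 106, 159, 212, 318
Sum = 1 + 2 + 3 + 4 + 6 + 12 + 53 + 106 + 159 + 212 + 318 = 876

No, 636 is not perfect (876 ≠ 636)


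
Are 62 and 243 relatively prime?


Euclidean algorithm:
243 = 3 * 62 + 57
62 = 1 * 57 + 5
57 = 11 * 5 + 2
5 = 2 * 2 + 1
2 = 2 * 1 + 0
GCD(62, 243) = 1

Yes, coprime (GCD = 1)


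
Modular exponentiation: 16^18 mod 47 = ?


16^1 mod 47 = 16
16^2 mod 47 = 21
16^3 mod 47 = 7
16^4 mod 47 = 18
16^5 mod 47 = 6
16^6 mod 47 = 2
16^7 mod 47 = 32
16^8 mod 47 = 42
16^9 mod 47 = 14
16^10 mod 47 = 36
16^11 mod 47 = 12
16^12 mod 47 = 4
16^13 mod 47 = 17
16^14 mod 47 = 37
16^15 mod 47 = 28
16^16 mod 47 = 25
16^17 mod 47 = 24
16^18 mod 47 = 8


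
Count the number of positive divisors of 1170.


1170 = 2^1 × 3^2 × 5^1 × 13^1
d(1170) = (1+1) × (2+1) × (1+1) × (1+1) = 24

24 divisors


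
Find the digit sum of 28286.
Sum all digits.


2 + 8 + 2 + 8 + 6 = 26


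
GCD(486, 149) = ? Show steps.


486 = 3 * 149 + 39
149 = 3 * 39 + 32
39 = 1 * 32 + 7
32 = 4 * 7 + 4
7 = 1 * 4 + 3
4 = 1 * 3 + 1
3 = 3 * 1 + 0
GCD = 1


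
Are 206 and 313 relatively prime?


Euclidean algorithm:
313 = 1 * 206 + 107
206 = 1 * 107 + 99
107 = 1 * 99 + 8
99 = 12 * 8 + 3
8 = 2 * 3 + 2
3 = 1 * 2 + 1
2 = 2 * 1 + 0
GCD(206, 313) = 1

Yes, coprime (GCD = 1)


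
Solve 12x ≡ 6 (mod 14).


GCD(12, 14) = 2 divides 6
Divide: 6x ≡ 3 (mod 7)
x ≡ 4 (mod 7)


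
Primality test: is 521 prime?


Check divisors up to sqrt(521) = 22.8254
No divisors found.
521 is prime.

Yes, 521 is prime


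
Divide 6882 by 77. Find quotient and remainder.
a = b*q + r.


6882 = 77 * 89 + 29
Check: 6853 + 29 = 6882

q = 89, r = 29


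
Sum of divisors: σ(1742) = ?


Divisors of 1742: 1, 2, 13, 26, 67, 134, 871, 1742
Sum = 1 + 2 + 13 + 26 + 67 + 134 + 871 + 1742 = 2856

σ(1742) = 2856


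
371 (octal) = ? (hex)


371 (base 8) = 249 (decimal)
249 (decimal) = F9 (base 16)


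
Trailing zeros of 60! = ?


floor(60/5) = 12
floor(60/25) = 2
Total = 14

14 trailing zeros


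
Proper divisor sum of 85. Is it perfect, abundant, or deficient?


Proper divisors: 1, 5, 17
Sum = 1 + 5 + 17 = 23
23 < 85 → deficient

s(85) = 23 (deficient)


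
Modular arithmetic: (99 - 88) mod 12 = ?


99 - 88 = 11
11 mod 12 = 11


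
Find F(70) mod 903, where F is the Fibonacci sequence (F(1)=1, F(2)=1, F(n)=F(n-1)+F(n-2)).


F(k) mod 903 for k=1..70:
1, 1, 2, 3, 5, 8, 13, 21, 34, 55, 89, 144, 233, 377, 610, 84, 694, 778, 569, 444, 110, 554, 664, 315, 76, 391, 467, 858, 422, 377, 799, 273, 169, 442, 611, 150, 761, 8, 769, 777, 643, 517, 257, 774, 128, 902, 127, 126, 253, 379, 632, 108, 740, 848, 685, 630, 412, 139, 551, 690, 338, 125, 463, 588, 148, 736, 884, 717, 698, 512
F(70) mod 903 = 512


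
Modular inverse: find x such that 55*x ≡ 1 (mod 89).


Use the extended Euclidean algorithm on (89, 55); each row r = 89*s + 55*t:
r=89, s=1, t=0
r=55, s=0, t=1
q=1: r=34, s=1, t=-1   [89*(1) + 55*(-1) = 34]
q=1: r=21, s=-1, t=2   [89*(-1) + 55*(2) = 21]
q=1: r=13, s=2, t=-3   [89*(2) + 55*(-3) = 13]
q=1: r=8, s=-3, t=5   [89*(-3) + 55*(5) = 8]
q=1: r=5, s=5, t=-8   [89*(5) + 55*(-8) = 5]
q=1: r=3, s=-8, t=13   [89*(-8) + 55*(13) = 3]
q=1: r=2, s=13, t=-21   [89*(13) + 55*(-21) = 2]
q=1: r=1, s=-21, t=34   [89*(-21) + 55*(34) = 1]
q=2: r=0, s=55, t=-89   [89*(55) + 55*(-89) = 0]
GCD = 1 with t = 34, so 55*(34) ≡ 1 (mod 89)
Inverse = 34 mod 89 = 34
Check: 55 * 34 = 1870 ≡ 1 (mod 89)

55^(-1) ≡ 34 (mod 89)


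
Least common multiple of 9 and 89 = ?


GCD(9, 89) = 1
LCM = 9*89/1 = 801/1 = 801

LCM = 801


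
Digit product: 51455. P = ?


5 × 1 × 4 × 5 × 5 = 500


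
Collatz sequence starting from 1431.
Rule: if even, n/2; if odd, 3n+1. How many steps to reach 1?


1431 → 4294 → 2147 → 6442 → 3221 → 9664 → 4832 → 2416 → 1208 → 604 → 302 → 151 → 454 → 227 → 682 → 341 → 1024 → 512 → 256 → 128 → 64 → 32 → 16 → 8 → 4 → 2 → 1
Total steps = 26

26 steps


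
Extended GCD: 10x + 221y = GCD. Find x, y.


Tabular extended Euclidean (each row: r = 10*s + 221*t):
r=10, s=1, t=0
r=221, s=0, t=1
q=0: r=10, s=1, t=0   [10*(1) + 221*(0) = 10]
q=22: r=1, s=-22, t=1   [10*(-22) + 221*(1) = 1]
q=10: r=0, s=221, t=-10   [10*(221) + 221*(-10) = 0]
GCD = 1; from the row with r=1: x=-22, y=1
Check: 10*(-22) + 221*(1) = -220 + 221 = 1

GCD = 1, x = -22, y = 1


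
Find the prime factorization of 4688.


4688 / 2 = 2344
2344 / 2 = 1172
1172 / 2 = 586
586 / 2 = 293
293 / 293 = 1
4688 = 2^4 × 293


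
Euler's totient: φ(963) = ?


963 = 3^2 × 107
Prime factors: 3, 107
φ(963) = 963 × (1-1/3) × (1-1/107)
= 963 × 2/3 × 106/107 = 636

φ(963) = 636


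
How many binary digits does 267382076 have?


267382076 in base 2 = 1111111011111110110100111100
Number of digits = 28

28 digits (base 2)


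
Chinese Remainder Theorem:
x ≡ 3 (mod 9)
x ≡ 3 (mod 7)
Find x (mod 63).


M = 9*7 = 63
M1 = M/9 = 7, M2 = M/7 = 9
M1^(-1) mod 9 = 4, M2^(-1) mod 7 = 4
x = 3*7*4 + 3*9*4 = 192
192 mod 63 = 3
Check: 3 mod 9 = 3 ✓, 3 mod 7 = 3 ✓

x ≡ 3 (mod 63)


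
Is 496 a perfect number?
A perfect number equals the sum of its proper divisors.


Proper divisors of 496: 1, 2, 4, 8, 16, 31, 62, 124, 248
Sum = 1 + 2 + 4 + 8 + 16 + 31 + 62 + 124 + 248 = 496

Yes, 496 is perfect (496 = 496)


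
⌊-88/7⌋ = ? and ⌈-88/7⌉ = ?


-88/7 = -12.5714
floor = -13
ceil = -12

floor = -13, ceil = -12


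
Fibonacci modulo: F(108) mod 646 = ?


F(k) mod 646 for k=1..108:
1, 1, 2, 3, 5, 8, 13, 21, 34, 55, 89, 144, 233, 377, 610, 341, 305, 0, 305, 305, 610, 269, 233, 502, 89, 591, 34, 625, 13, 638, 5, 643, 2, 645, 1, 0, 1, 1, 2, 3, 5, 8, 13, 21, 34, 55, 89, 144, 233, 377, 610, 341, 305, 0, 305, 305, 610, 269, 233, 502, 89, 591, 34, 625, 13, 638, 5, 643, 2, 645, 1, 0, 1, 1, 2, 3, 5, 8, 13, 21, 34, 55, 89, 144, 233, 377, 610, 341, 305, 0, 305, 305, 610, 269, 233, 502, 89, 591, 34, 625, 13, 638, 5, 643, 2, 645, 1, 0
F(108) mod 646 = 0


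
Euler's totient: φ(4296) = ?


4296 = 2^3 × 3 × 179
Prime factors: 2, 3, 179
φ(4296) = 4296 × (1-1/2) × (1-1/3) × (1-1/179)
= 4296 × 1/2 × 2/3 × 178/179 = 1424

φ(4296) = 1424


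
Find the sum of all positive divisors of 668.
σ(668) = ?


Divisors of 668: 1, 2, 4, 167, 334, 668
Sum = 1 + 2 + 4 + 167 + 334 + 668 = 1176

σ(668) = 1176


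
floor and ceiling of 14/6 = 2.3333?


14/6 = 2.3333
floor = 2
ceil = 3

floor = 2, ceil = 3


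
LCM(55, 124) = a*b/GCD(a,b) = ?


GCD(55, 124) = 1
LCM = 55*124/1 = 6820/1 = 6820

LCM = 6820


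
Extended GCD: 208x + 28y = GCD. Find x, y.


Tabular extended Euclidean (each row: r = 208*s + 28*t):
r=208, s=1, t=0
r=28, s=0, t=1
q=7: r=12, s=1, t=-7   [208*(1) + 28*(-7) = 12]
q=2: r=4, s=-2, t=15   [208*(-2) + 28*(15) = 4]
q=3: r=0, s=7, t=-52   [208*(7) + 28*(-52) = 0]
GCD = 4; from the row with r=4: x=-2, y=15
Check: 208*(-2) + 28*(15) = -416 + 420 = 4

GCD = 4, x = -2, y = 15


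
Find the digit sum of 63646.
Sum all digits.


6 + 3 + 6 + 4 + 6 = 25


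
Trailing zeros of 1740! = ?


floor(1740/5) = 348
floor(1740/25) = 69
floor(1740/125) = 13
floor(1740/625) = 2
Total = 432

432 trailing zeros


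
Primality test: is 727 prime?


Check divisors up to sqrt(727) = 26.9629
No divisors found.
727 is prime.

Yes, 727 is prime


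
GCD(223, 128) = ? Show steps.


223 = 1 * 128 + 95
128 = 1 * 95 + 33
95 = 2 * 33 + 29
33 = 1 * 29 + 4
29 = 7 * 4 + 1
4 = 4 * 1 + 0
GCD = 1


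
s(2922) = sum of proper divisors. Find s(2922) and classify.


Proper divisors: 1, 2, 3, 6, 487, 974, 1461
Sum = 1 + 2 + 3 + 6 + 487 + 974 + 1461 = 2934
2934 > 2922 → abundant

s(2922) = 2934 (abundant)


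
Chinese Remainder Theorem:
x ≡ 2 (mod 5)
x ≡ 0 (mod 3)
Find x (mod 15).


M = 5*3 = 15
M1 = M/5 = 3, M2 = M/3 = 5
M1^(-1) mod 5 = 2, M2^(-1) mod 3 = 2
x = 2*3*2 + 0*5*2 = 12
12 mod 15 = 12
Check: 12 mod 5 = 2 ✓, 12 mod 3 = 0 ✓

x ≡ 12 (mod 15)


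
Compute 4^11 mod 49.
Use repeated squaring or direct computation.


4^1 mod 49 = 4
4^2 mod 49 = 16
4^3 mod 49 = 15
4^4 mod 49 = 11
4^5 mod 49 = 44
4^6 mod 49 = 29
4^7 mod 49 = 18
4^8 mod 49 = 23
4^9 mod 49 = 43
4^10 mod 49 = 25
4^11 mod 49 = 2


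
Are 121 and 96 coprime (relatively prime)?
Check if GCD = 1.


Euclidean algorithm:
121 = 1 * 96 + 25
96 = 3 * 25 + 21
25 = 1 * 21 + 4
21 = 5 * 4 + 1
4 = 4 * 1 + 0
GCD(121, 96) = 1

Yes, coprime (GCD = 1)


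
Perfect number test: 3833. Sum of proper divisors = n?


Proper divisors of 3833: 1
Sum = 1 = 1

No, 3833 is not perfect (1 ≠ 3833)


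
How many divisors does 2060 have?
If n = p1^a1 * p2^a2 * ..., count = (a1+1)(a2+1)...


2060 = 2^2 × 5^1 × 103^1
d(2060) = (2+1) × (1+1) × (1+1) = 12

12 divisors


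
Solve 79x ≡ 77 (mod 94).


GCD(79, 94) = 1, unique solution
a^(-1) mod 94 = 25
x = 25 * 77 mod 94 = 45

x ≡ 45 (mod 94)


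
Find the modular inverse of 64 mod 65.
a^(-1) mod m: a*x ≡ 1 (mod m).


Use the extended Euclidean algorithm on (65, 64); each row r = 65*s + 64*t:
r=65, s=1, t=0
r=64, s=0, t=1
q=1: r=1, s=1, t=-1   [65*(1) + 64*(-1) = 1]
q=64: r=0, s=-64, t=65   [65*(-64) + 64*(65) = 0]
GCD = 1 with t = -1, so 64*(-1) ≡ 1 (mod 65)
Inverse = -1 mod 65 = 64
Check: 64 * 64 = 4096 ≡ 1 (mod 65)

64^(-1) ≡ 64 (mod 65)


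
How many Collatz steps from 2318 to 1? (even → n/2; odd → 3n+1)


2318 → 1159 → 3478 → 1739 → 5218 → 2609 → 7828 → 3914 → 1957 → 5872 → 2936 → 1468 → 734 → 367 → 1102 → 551 → 1654 → 827 → 2482 → 1241 → 3724 → 1862 → 931 → 2794 → 1397 → 4192 → 2096 → 1048 → 524 → 262 → 131 → 394 → 197 → 592 → 296 → 148 → 74 → 37 → 112 → 56 → 28 → 14 → 7 → 22 → 11 → 34 → 17 → 52 → 26 → 13 → 40 → 20 → 10 → 5 → 16 → 8 → 4 → 2 → 1
Total steps = 58

58 steps


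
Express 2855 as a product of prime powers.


2855 / 5 = 571
571 / 571 = 1
2855 = 5 × 571


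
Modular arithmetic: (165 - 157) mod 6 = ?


165 - 157 = 8
8 mod 6 = 2


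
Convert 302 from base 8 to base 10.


302 (base 8) = 194 (decimal)
194 (decimal) = 194 (base 10)


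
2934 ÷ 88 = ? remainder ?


2934 = 88 * 33 + 30
Check: 2904 + 30 = 2934

q = 33, r = 30


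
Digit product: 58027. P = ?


5 × 8 × 0 × 2 × 7 = 0


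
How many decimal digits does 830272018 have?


830272018 has 9 digits in base 10
floor(log10(830272018)) + 1 = floor(8.9192) + 1 = 9

9 digits (base 10)


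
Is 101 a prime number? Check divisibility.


Check divisors up to sqrt(101) = 10.0499
No divisors found.
101 is prime.

Yes, 101 is prime


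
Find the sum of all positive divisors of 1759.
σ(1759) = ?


Divisors of 1759: 1, 1759
Sum = 1 + 1759 = 1760

σ(1759) = 1760


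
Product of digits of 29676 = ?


2 × 9 × 6 × 7 × 6 = 4536


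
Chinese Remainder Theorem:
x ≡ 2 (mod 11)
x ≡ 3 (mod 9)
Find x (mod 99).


M = 11*9 = 99
M1 = M/11 = 9, M2 = M/9 = 11
M1^(-1) mod 11 = 5, M2^(-1) mod 9 = 5
x = 2*9*5 + 3*11*5 = 255
255 mod 99 = 57
Check: 57 mod 11 = 2 ✓, 57 mod 9 = 3 ✓

x ≡ 57 (mod 99)


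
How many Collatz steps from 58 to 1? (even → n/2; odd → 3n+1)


58 → 29 → 88 → 44 → 22 → 11 → 34 → 17 → 52 → 26 → 13 → 40 → 20 → 10 → 5 → 16 → 8 → 4 → 2 → 1
Total steps = 19

19 steps


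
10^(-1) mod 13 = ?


Use the extended Euclidean algorithm on (13, 10); each row r = 13*s + 10*t:
r=13, s=1, t=0
r=10, s=0, t=1
q=1: r=3, s=1, t=-1   [13*(1) + 10*(-1) = 3]
q=3: r=1, s=-3, t=4   [13*(-3) + 10*(4) = 1]
q=3: r=0, s=10, t=-13   [13*(10) + 10*(-13) = 0]
GCD = 1 with t = 4, so 10*(4) ≡ 1 (mod 13)
Inverse = 4 mod 13 = 4
Check: 10 * 4 = 40 ≡ 1 (mod 13)

10^(-1) ≡ 4 (mod 13)


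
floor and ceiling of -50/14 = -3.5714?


-50/14 = -3.5714
floor = -4
ceil = -3

floor = -4, ceil = -3


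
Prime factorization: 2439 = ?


2439 / 3 = 813
813 / 3 = 271
271 / 271 = 1
2439 = 3^2 × 271


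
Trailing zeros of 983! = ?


floor(983/5) = 196
floor(983/25) = 39
floor(983/125) = 7
floor(983/625) = 1
Total = 243

243 trailing zeros


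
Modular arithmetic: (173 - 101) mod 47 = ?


173 - 101 = 72
72 mod 47 = 25


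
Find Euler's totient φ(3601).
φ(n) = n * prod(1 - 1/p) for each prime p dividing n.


3601 = 13 × 277
Prime factors: 13, 277
φ(3601) = 3601 × (1-1/13) × (1-1/277)
= 3601 × 12/13 × 276/277 = 3312

φ(3601) = 3312


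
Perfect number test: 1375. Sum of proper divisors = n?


Proper divisors of 1375: 1, 5, 11, 25, 55, 125, 275
Sum = 1 + 5 + 11 + 25 + 55 + 125 + 275 = 497

No, 1375 is not perfect (497 ≠ 1375)


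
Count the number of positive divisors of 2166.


2166 = 2^1 × 3^1 × 19^2
d(2166) = (1+1) × (1+1) × (2+1) = 12

12 divisors


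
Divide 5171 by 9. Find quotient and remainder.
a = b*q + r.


5171 = 9 * 574 + 5
Check: 5166 + 5 = 5171

q = 574, r = 5


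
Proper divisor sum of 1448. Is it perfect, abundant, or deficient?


Proper divisors: 1, 2, 4, 8, 181, 362, 724
Sum = 1 + 2 + 4 + 8 + 181 + 362 + 724 = 1282
1282 < 1448 → deficient

s(1448) = 1282 (deficient)


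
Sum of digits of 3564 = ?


3 + 5 + 6 + 4 = 18


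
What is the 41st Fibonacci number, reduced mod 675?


F(k) mod 675 for k=1..41:
1, 1, 2, 3, 5, 8, 13, 21, 34, 55, 89, 144, 233, 377, 610, 312, 247, 559, 131, 15, 146, 161, 307, 468, 100, 568, 668, 561, 554, 440, 319, 84, 403, 487, 215, 27, 242, 269, 511, 105, 616
F(41) mod 675 = 616


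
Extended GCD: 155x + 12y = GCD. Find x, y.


Tabular extended Euclidean (each row: r = 155*s + 12*t):
r=155, s=1, t=0
r=12, s=0, t=1
q=12: r=11, s=1, t=-12   [155*(1) + 12*(-12) = 11]
q=1: r=1, s=-1, t=13   [155*(-1) + 12*(13) = 1]
q=11: r=0, s=12, t=-155   [155*(12) + 12*(-155) = 0]
GCD = 1; from the row with r=1: x=-1, y=13
Check: 155*(-1) + 12*(13) = -155 + 156 = 1

GCD = 1, x = -1, y = 13


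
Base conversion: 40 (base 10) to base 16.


40 (base 10) = 40 (decimal)
40 (decimal) = 28 (base 16)


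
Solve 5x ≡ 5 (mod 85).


GCD(5, 85) = 5 divides 5
Divide: 1x ≡ 1 (mod 17)
x ≡ 1 (mod 17)


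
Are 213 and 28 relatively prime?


Euclidean algorithm:
213 = 7 * 28 + 17
28 = 1 * 17 + 11
17 = 1 * 11 + 6
11 = 1 * 6 + 5
6 = 1 * 5 + 1
5 = 5 * 1 + 0
GCD(213, 28) = 1

Yes, coprime (GCD = 1)


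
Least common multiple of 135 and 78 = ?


GCD(135, 78) = 3
LCM = 135*78/3 = 10530/3 = 3510

LCM = 3510


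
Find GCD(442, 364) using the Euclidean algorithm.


442 = 1 * 364 + 78
364 = 4 * 78 + 52
78 = 1 * 52 + 26
52 = 2 * 26 + 0
GCD = 26


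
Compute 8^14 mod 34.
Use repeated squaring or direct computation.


8^1 mod 34 = 8
8^2 mod 34 = 30
8^3 mod 34 = 2
8^4 mod 34 = 16
8^5 mod 34 = 26
8^6 mod 34 = 4
8^7 mod 34 = 32
8^8 mod 34 = 18
8^9 mod 34 = 8
8^10 mod 34 = 30
8^11 mod 34 = 2
8^12 mod 34 = 16
8^13 mod 34 = 26
8^14 mod 34 = 4
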